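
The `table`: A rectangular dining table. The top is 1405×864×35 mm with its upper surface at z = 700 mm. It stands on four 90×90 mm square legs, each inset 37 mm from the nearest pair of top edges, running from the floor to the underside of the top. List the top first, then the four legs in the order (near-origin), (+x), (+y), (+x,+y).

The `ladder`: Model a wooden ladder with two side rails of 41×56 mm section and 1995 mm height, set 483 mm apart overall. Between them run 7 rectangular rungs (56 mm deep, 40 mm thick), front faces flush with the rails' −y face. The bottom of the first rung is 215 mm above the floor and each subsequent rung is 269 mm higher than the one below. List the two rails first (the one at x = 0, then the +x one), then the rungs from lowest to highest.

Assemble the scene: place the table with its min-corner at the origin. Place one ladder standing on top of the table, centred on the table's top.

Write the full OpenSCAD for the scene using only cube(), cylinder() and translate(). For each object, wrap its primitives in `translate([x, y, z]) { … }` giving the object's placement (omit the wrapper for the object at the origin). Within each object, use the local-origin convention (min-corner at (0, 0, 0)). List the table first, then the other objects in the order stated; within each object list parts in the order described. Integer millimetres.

translate([0, 0, 665]) cube([1405, 864, 35]);
translate([37, 37, 0]) cube([90, 90, 665]);
translate([1278, 37, 0]) cube([90, 90, 665]);
translate([37, 737, 0]) cube([90, 90, 665]);
translate([1278, 737, 0]) cube([90, 90, 665]);
translate([461, 404, 700]) {
  cube([41, 56, 1995]);
  translate([442, 0, 0]) cube([41, 56, 1995]);
  translate([41, 0, 215]) cube([401, 56, 40]);
  translate([41, 0, 484]) cube([401, 56, 40]);
  translate([41, 0, 753]) cube([401, 56, 40]);
  translate([41, 0, 1022]) cube([401, 56, 40]);
  translate([41, 0, 1291]) cube([401, 56, 40]);
  translate([41, 0, 1560]) cube([401, 56, 40]);
  translate([41, 0, 1829]) cube([401, 56, 40]);
}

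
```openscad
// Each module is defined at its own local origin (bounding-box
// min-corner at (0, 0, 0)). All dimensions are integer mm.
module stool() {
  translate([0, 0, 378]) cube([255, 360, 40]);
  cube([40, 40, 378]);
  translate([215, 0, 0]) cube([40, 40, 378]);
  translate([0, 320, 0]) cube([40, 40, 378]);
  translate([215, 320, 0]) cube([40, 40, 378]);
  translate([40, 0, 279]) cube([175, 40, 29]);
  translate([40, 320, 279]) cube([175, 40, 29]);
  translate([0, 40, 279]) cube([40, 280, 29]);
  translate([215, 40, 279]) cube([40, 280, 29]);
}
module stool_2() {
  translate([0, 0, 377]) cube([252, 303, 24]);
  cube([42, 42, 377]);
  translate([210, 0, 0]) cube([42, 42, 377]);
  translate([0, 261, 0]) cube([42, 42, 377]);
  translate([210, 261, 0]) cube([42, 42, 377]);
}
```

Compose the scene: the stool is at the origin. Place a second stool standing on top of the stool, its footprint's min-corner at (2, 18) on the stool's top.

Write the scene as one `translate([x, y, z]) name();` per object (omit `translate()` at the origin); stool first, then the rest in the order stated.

stool();
translate([2, 18, 418]) stool_2();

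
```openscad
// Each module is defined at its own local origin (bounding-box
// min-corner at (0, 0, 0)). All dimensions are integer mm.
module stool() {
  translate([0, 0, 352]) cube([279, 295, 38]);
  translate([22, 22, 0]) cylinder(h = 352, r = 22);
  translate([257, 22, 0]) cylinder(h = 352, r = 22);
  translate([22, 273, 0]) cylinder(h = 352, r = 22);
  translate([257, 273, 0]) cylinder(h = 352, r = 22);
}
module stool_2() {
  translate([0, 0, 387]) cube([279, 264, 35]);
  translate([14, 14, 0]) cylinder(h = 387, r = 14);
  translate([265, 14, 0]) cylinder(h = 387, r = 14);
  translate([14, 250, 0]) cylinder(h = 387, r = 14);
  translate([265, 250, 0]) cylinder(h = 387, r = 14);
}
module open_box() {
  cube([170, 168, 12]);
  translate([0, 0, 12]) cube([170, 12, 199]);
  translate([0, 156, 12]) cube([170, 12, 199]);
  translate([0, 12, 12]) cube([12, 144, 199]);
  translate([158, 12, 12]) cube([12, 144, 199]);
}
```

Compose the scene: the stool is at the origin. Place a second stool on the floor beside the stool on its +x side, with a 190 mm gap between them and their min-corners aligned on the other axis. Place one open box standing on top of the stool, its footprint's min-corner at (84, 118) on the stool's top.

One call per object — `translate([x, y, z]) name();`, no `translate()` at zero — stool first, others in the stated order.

stool();
translate([469, 0, 0]) stool_2();
translate([84, 118, 390]) open_box();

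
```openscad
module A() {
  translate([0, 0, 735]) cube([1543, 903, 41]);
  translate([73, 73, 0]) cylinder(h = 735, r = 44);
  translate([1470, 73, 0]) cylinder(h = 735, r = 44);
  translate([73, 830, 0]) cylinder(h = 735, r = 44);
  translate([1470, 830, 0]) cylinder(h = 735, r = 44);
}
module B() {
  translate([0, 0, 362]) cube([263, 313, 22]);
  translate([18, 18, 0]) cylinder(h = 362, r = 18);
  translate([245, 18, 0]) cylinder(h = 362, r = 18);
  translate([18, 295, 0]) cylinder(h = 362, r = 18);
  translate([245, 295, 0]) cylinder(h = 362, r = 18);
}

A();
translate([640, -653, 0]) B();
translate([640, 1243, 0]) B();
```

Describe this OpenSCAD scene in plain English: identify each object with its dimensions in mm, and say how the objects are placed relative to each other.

A is a table: top 1543 mm (x) × 903 mm (y), 41 mm thick, upper face at z = 776 mm, on four round legs of 88 mm diameter, each leg's bounding box inset 29 mm from the nearest pair of top edges, running from z = 0 to the bottom of the top.

B is a four-legged stool. The seat is 263×313 mm, 22 mm thick, top at z = 384 mm. It stands on four round legs, each 36 mm in diameter, from z = 0 to the seat underside, each leg's axis is inset half a diameter from the nearest pair of seat edges (so the leg's bounding box is flush with the corner).

Two stools sit around the table at the −y, +y sides.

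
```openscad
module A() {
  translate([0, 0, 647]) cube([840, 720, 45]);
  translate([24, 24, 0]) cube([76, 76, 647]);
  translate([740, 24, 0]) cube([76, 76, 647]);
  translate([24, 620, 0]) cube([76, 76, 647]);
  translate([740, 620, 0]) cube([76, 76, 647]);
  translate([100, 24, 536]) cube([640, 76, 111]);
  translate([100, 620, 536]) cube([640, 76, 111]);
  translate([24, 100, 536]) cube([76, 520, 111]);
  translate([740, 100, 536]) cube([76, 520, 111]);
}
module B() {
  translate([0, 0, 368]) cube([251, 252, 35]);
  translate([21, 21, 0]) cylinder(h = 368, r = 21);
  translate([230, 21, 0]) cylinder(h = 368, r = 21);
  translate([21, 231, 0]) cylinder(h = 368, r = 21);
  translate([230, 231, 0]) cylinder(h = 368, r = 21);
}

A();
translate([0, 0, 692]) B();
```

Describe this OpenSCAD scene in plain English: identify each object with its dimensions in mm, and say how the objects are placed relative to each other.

A is a table: top 840 mm (x) × 720 mm (y), 45 mm thick, upper face at z = 692 mm, on four 76×76 mm square legs, each inset 24 mm from the nearest pair of top edges, running from z = 0 to the bottom of the top. Four apron rails, 76 mm thick and 111 mm tall, run between adjacent legs with their top edges flush with the underside of the top and their outer faces flush with the legs' outer faces.

B is a simple wooden stool: a rectangular seat 251 mm (x) by 252 mm (y), 35 mm thick, top face at z = 403 mm, on four round legs, each 42 mm in diameter. The legs rest on z = 0, each leg's axis is inset half a diameter from the nearest pair of seat edges (so the leg's bounding box is flush with the corner).

The stool is on top of the table.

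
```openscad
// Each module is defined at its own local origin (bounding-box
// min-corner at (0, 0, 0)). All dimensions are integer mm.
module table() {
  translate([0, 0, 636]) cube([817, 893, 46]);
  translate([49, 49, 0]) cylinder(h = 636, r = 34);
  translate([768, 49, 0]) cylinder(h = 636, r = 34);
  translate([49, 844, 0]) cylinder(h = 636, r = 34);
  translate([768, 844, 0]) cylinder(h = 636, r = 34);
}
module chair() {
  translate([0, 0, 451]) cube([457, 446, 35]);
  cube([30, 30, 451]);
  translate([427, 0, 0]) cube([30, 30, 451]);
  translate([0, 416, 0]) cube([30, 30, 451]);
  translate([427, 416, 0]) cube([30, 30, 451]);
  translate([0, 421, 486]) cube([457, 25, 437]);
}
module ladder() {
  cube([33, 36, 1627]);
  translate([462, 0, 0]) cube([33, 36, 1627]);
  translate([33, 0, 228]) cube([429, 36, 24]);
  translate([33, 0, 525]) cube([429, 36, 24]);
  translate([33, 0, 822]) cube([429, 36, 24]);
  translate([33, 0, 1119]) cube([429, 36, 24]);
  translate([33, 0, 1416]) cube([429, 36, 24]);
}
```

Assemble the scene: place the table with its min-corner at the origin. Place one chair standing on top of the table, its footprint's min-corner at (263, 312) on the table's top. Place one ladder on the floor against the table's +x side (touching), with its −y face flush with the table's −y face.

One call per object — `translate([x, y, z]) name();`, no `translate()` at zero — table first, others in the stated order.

table();
translate([263, 312, 682]) chair();
translate([817, 0, 0]) ladder();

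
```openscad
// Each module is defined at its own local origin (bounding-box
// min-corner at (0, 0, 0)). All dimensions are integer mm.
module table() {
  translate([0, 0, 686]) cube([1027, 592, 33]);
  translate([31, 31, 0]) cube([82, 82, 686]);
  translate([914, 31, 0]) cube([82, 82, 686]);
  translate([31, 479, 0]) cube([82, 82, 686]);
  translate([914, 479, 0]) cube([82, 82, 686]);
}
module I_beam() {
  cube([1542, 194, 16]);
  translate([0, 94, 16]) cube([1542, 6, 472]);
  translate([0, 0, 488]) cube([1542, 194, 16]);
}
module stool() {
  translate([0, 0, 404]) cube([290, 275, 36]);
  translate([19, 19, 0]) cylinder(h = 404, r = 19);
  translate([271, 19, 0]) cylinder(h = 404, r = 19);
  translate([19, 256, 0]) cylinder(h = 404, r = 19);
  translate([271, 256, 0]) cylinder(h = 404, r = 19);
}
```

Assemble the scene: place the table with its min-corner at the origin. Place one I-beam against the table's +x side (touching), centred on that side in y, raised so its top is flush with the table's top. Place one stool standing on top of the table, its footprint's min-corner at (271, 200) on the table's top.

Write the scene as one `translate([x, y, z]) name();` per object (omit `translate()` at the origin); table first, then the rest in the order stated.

table();
translate([1027, 199, 215]) I_beam();
translate([271, 200, 719]) stool();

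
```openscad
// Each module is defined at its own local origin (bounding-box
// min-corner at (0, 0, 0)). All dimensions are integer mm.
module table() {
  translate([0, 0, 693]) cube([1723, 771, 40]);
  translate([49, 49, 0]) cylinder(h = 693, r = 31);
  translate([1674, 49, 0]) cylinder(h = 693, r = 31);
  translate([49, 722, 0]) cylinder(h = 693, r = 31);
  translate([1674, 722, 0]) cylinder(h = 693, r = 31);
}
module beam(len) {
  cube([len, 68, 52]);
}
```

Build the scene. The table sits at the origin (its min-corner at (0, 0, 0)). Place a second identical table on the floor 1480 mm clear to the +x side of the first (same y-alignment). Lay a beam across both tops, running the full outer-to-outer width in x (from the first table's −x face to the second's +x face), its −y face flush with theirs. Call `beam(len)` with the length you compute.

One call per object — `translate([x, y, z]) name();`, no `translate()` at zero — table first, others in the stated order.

table();
translate([3203, 0, 0]) table();
translate([0, 0, 733]) beam(4926);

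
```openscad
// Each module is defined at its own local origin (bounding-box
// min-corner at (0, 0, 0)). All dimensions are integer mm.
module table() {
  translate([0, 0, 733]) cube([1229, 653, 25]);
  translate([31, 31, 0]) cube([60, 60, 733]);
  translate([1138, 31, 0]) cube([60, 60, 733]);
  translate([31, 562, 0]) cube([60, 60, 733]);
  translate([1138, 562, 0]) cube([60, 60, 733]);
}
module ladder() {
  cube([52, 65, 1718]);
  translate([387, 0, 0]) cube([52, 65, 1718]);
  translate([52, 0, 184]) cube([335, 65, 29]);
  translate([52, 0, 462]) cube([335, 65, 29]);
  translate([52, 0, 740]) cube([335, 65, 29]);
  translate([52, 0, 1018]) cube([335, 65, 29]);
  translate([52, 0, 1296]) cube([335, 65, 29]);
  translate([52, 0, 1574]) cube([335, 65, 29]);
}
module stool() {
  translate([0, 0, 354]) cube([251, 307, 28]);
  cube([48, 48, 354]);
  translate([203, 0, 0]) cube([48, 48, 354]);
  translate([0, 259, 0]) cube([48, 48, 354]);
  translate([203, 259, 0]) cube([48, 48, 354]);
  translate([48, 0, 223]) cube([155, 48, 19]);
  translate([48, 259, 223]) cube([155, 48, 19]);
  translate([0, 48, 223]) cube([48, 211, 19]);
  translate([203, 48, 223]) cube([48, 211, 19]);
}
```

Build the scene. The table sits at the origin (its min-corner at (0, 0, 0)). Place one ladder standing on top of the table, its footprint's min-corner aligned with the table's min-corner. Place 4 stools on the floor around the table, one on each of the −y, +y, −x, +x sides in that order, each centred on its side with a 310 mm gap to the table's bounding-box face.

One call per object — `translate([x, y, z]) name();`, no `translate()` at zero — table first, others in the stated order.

table();
translate([0, 0, 758]) ladder();
translate([489, -617, 0]) stool();
translate([489, 963, 0]) stool();
translate([-561, 173, 0]) stool();
translate([1539, 173, 0]) stool();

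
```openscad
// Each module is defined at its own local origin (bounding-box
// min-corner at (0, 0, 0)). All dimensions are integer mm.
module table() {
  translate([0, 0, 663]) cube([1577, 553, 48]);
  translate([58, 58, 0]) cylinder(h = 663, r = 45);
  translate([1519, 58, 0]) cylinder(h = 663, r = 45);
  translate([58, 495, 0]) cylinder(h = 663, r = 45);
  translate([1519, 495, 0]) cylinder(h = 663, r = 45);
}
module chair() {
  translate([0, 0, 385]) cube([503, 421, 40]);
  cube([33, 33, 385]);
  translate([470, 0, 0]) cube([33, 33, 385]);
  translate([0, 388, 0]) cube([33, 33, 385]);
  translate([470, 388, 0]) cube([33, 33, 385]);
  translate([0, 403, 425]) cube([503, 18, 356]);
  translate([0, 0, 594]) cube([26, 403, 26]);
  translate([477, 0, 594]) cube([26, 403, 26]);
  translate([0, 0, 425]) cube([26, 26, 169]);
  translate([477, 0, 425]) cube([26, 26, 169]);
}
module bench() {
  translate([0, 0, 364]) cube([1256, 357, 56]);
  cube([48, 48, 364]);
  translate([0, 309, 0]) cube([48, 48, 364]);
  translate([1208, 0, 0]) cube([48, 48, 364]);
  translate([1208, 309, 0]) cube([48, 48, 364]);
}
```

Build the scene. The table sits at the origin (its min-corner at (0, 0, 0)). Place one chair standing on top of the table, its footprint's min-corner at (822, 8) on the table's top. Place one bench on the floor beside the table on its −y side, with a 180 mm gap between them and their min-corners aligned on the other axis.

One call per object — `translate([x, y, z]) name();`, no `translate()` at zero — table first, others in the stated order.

table();
translate([822, 8, 711]) chair();
translate([0, -537, 0]) bench();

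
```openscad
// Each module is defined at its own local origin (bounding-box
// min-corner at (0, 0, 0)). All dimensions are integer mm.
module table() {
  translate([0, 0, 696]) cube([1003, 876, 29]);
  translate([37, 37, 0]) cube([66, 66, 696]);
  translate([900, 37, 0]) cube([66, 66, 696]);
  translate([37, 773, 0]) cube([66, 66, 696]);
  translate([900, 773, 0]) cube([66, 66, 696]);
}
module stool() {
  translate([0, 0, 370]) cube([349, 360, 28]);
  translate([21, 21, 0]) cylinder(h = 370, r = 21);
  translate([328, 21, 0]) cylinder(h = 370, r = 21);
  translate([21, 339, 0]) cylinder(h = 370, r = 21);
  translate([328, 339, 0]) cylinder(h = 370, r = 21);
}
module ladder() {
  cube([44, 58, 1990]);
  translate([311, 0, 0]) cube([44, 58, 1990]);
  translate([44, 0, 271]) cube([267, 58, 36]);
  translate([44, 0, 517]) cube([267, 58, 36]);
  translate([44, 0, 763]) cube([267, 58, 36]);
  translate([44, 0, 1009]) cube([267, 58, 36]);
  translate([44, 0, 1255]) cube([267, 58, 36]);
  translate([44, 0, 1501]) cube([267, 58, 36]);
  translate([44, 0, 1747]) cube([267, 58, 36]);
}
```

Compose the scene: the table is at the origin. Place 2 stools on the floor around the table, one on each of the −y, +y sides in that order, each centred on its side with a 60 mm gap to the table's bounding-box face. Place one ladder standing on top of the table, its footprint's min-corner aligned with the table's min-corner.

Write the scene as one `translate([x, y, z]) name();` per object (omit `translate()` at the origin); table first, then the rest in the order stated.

table();
translate([327, -420, 0]) stool();
translate([327, 936, 0]) stool();
translate([0, 0, 725]) ladder();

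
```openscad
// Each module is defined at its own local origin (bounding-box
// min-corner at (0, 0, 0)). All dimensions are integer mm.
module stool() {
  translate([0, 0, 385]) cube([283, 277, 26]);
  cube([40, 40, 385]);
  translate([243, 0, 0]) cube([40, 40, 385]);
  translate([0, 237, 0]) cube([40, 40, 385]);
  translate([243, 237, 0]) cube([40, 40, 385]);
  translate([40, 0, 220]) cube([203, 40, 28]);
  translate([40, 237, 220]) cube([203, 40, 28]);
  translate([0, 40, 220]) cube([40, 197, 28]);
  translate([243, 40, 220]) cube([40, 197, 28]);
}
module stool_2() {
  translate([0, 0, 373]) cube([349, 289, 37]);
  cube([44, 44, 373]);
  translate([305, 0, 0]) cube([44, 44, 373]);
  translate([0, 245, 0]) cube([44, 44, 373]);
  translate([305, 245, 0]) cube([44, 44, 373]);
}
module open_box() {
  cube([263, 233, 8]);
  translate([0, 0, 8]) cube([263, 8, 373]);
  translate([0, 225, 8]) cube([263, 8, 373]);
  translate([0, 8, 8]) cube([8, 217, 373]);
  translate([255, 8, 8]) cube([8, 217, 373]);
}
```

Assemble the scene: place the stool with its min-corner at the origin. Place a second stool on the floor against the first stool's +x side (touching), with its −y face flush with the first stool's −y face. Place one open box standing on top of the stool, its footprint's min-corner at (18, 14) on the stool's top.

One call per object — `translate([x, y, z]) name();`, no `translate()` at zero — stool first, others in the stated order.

stool();
translate([283, 0, 0]) stool_2();
translate([18, 14, 411]) open_box();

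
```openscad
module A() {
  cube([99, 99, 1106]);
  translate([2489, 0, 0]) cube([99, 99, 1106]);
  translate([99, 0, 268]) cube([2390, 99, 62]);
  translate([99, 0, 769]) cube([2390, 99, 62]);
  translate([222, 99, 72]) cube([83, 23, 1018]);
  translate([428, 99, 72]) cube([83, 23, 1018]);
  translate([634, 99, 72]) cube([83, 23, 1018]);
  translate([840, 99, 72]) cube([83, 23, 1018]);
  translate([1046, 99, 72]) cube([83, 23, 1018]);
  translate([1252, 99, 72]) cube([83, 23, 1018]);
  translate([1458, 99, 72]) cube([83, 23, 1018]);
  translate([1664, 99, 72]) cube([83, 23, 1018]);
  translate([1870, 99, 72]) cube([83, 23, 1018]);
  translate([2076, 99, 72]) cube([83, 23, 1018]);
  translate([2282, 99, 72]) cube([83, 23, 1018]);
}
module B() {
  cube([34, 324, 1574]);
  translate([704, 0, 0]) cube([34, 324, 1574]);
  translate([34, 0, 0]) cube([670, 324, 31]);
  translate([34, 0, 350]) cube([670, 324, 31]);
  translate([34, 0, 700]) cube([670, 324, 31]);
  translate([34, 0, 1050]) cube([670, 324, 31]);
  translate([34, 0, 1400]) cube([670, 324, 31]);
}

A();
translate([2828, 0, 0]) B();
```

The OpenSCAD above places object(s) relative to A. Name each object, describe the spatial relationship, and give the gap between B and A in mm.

A is a fence section. B is a bookshelf. The bookshelf is on the floor beside the fence section on its +x side. The gap between the bookshelf and the fence section is 240 mm.

The bookshelf's nearest face is 240 mm from the fence section's +x face.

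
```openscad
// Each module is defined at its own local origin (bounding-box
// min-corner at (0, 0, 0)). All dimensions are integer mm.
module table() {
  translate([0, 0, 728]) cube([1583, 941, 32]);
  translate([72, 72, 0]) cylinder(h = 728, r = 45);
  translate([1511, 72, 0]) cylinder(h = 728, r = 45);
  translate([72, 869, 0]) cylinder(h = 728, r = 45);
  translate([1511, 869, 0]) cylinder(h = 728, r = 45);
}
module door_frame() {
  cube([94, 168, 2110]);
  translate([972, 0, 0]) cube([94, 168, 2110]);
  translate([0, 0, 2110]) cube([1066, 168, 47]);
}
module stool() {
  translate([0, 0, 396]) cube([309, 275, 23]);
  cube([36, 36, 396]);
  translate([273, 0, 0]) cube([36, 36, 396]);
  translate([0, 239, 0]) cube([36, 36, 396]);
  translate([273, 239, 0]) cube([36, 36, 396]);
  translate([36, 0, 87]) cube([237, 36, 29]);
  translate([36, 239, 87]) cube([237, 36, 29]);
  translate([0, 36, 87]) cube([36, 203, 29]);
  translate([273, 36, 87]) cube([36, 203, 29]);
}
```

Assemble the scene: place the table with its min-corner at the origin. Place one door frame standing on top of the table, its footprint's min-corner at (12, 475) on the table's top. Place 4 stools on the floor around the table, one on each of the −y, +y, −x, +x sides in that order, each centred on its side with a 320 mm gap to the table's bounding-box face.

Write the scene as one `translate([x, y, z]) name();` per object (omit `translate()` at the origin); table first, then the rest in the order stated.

table();
translate([12, 475, 760]) door_frame();
translate([637, -595, 0]) stool();
translate([637, 1261, 0]) stool();
translate([-629, 333, 0]) stool();
translate([1903, 333, 0]) stool();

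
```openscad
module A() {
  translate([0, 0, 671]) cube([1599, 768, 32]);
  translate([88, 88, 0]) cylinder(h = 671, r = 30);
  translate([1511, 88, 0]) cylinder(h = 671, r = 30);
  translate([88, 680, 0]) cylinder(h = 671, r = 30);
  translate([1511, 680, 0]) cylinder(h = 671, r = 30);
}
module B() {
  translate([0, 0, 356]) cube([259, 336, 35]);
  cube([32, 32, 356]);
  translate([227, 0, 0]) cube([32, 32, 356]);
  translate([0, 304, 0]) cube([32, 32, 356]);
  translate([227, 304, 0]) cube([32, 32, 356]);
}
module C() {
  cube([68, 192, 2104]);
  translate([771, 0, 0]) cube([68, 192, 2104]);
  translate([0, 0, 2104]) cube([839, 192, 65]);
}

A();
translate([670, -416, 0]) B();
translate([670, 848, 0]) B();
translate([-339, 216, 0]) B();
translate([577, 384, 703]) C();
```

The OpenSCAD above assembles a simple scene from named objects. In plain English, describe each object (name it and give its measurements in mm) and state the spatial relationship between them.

A is a table with a 1599×768 mm rectangular top, 32 mm thick, top surface at z = 703 mm, supported by four round legs of 60 mm diameter, each leg's bounding box inset 58 mm from the nearest pair of top edges, running from the floor.

B is a four-legged stool. The seat is 259×336 mm, 35 mm thick, top at z = 391 mm. It stands on four square legs, each 32×32 mm in cross-section, from z = 0 to the seat underside, each flush with a corner of the seat.

C is a rectangular door frame: two vertical jambs of 68×192 mm section, 2104 mm tall, with a clear opening 703 mm wide between their inner faces. A header 65 mm tall and 192 mm deep lies on top of the jambs and spans the full outside width.

Three stools sit around the table at the −y, +y, −x sides. The door frame is on top of the table.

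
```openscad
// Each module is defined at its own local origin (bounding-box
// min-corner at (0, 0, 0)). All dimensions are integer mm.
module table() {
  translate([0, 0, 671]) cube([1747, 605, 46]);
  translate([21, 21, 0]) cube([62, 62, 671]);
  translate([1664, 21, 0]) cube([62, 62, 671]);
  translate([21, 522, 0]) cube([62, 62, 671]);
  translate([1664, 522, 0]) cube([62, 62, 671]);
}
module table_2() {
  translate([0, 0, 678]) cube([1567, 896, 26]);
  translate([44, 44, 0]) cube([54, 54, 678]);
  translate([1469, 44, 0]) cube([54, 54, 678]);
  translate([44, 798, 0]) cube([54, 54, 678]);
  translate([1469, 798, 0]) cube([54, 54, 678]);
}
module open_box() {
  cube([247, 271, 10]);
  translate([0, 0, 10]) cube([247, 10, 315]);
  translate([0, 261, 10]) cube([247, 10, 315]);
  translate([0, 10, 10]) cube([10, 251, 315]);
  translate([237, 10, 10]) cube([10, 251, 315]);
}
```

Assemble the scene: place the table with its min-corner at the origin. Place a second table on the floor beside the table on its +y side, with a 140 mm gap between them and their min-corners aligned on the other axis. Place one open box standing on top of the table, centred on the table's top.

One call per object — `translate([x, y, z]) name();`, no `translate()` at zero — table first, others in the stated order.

table();
translate([0, 745, 0]) table_2();
translate([750, 167, 717]) open_box();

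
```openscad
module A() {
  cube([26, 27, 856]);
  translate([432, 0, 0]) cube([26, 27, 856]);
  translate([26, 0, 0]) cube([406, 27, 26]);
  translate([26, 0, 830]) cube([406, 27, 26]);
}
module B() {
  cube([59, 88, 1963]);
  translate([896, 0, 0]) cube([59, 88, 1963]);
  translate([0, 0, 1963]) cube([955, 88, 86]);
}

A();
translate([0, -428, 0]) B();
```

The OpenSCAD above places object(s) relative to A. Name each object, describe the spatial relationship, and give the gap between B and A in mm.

The door frame's nearest face is 340 mm from the picture frame's −y face.

A is a picture frame. B is a door frame. The door frame is on the floor beside the picture frame on its −y side. The gap between the door frame and the picture frame is 340 mm.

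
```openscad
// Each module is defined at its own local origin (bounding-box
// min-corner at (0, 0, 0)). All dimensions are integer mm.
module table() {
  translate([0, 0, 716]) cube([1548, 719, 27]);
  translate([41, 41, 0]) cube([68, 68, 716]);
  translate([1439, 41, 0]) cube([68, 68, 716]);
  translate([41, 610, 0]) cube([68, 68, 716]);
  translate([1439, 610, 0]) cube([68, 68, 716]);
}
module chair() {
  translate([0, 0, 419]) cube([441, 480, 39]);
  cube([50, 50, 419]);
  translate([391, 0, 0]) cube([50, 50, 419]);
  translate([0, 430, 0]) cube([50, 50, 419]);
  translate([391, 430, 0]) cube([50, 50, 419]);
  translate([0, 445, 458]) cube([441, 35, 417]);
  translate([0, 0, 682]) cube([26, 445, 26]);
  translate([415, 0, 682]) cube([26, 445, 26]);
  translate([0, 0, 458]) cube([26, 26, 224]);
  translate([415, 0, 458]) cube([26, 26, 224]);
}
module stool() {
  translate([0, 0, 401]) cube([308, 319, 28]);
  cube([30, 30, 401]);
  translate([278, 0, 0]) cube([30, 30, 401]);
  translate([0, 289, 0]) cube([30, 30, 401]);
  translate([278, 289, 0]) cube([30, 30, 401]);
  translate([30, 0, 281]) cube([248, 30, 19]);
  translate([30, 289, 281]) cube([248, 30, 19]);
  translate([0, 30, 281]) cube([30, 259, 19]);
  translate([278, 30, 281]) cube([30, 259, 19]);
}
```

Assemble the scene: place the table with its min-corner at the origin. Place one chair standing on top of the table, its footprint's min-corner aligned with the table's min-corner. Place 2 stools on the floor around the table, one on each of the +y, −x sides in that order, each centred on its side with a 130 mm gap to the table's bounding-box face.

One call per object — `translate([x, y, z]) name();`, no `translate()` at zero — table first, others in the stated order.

table();
translate([0, 0, 743]) chair();
translate([620, 849, 0]) stool();
translate([-438, 200, 0]) stool();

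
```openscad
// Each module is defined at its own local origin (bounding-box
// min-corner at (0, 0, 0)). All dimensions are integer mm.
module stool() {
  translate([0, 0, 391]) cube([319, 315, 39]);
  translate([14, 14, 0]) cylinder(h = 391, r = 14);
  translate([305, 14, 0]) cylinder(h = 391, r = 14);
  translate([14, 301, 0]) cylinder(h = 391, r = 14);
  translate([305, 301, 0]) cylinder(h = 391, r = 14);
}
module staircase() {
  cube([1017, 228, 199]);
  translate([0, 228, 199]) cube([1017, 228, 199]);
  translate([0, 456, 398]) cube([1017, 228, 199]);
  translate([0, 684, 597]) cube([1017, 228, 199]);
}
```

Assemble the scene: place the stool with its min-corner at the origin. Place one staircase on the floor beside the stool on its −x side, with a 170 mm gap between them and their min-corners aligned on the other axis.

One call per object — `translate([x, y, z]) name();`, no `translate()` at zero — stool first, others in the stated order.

stool();
translate([-1187, 0, 0]) staircase();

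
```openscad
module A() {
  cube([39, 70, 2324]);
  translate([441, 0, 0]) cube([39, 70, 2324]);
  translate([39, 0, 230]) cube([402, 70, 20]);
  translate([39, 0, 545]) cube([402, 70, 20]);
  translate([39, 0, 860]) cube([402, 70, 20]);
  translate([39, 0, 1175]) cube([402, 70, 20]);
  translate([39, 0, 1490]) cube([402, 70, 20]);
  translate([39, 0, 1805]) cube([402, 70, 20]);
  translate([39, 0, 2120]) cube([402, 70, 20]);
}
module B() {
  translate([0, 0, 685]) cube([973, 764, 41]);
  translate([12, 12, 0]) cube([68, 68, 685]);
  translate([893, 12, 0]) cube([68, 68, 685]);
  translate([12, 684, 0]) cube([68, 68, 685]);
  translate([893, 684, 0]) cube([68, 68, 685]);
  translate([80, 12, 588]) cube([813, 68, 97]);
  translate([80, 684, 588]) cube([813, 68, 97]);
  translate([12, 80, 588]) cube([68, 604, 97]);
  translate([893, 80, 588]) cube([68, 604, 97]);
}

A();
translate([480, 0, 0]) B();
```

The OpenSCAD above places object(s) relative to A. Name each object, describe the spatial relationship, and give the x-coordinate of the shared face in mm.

A is a ladder. B is a table. The table is against the ladder's +x side, with their −y faces flush. The x-coordinate of the shared face is 480 mm.

The ladder's +x face and the table's −x face are both at x = 480 mm.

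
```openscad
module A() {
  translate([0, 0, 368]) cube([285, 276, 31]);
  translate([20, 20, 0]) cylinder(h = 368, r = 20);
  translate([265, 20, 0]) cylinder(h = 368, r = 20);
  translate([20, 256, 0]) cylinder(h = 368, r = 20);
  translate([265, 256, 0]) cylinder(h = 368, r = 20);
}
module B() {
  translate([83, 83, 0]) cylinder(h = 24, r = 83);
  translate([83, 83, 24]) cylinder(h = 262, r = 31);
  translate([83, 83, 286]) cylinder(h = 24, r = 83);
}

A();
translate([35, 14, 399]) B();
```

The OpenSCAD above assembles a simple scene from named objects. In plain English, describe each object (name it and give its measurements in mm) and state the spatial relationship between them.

A is a simple wooden stool: a rectangular seat 285 mm (x) by 276 mm (y), 31 mm thick, top face at z = 399 mm, on four round legs, each 40 mm in diameter. The legs rest on z = 0, each leg's axis is inset half a diameter from the nearest pair of seat edges (so the leg's bounding box is flush with the corner).

B is a spool: two coaxial disc flanges of radius 83 mm and thickness 24 mm, joined by a core cylinder of radius 31 mm and height 262 mm. The lower flange rests on z = 0 and the three cylinders share a vertical axis.

The spool is on top of the stool.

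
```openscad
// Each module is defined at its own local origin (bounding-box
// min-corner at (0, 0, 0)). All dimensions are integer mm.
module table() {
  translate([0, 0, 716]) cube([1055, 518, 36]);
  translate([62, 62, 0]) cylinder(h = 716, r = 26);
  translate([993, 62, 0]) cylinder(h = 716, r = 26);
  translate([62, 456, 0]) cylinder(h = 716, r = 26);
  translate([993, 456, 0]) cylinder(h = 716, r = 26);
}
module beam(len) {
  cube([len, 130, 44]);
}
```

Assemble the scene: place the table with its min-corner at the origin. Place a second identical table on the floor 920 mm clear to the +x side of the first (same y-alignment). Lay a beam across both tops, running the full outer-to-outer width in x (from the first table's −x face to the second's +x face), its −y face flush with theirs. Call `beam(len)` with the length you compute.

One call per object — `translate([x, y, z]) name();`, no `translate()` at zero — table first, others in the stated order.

table();
translate([1975, 0, 0]) table();
translate([0, 0, 752]) beam(3030);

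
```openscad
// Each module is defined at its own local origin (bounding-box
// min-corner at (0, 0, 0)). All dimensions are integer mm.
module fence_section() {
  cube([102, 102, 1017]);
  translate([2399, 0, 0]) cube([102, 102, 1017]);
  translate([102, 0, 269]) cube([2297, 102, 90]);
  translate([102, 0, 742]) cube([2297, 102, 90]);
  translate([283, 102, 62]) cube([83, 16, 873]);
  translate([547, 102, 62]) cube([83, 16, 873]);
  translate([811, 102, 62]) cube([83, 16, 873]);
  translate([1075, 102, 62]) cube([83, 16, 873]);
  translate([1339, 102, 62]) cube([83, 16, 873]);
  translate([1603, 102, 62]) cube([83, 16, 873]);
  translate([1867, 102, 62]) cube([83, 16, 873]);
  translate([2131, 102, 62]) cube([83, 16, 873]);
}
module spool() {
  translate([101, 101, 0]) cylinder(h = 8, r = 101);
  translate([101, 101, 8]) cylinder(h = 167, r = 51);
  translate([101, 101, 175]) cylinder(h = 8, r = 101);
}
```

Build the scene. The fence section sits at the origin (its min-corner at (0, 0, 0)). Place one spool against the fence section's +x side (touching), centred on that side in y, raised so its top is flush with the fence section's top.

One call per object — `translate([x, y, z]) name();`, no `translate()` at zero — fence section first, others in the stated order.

fence_section();
translate([2501, -42, 834]) spool();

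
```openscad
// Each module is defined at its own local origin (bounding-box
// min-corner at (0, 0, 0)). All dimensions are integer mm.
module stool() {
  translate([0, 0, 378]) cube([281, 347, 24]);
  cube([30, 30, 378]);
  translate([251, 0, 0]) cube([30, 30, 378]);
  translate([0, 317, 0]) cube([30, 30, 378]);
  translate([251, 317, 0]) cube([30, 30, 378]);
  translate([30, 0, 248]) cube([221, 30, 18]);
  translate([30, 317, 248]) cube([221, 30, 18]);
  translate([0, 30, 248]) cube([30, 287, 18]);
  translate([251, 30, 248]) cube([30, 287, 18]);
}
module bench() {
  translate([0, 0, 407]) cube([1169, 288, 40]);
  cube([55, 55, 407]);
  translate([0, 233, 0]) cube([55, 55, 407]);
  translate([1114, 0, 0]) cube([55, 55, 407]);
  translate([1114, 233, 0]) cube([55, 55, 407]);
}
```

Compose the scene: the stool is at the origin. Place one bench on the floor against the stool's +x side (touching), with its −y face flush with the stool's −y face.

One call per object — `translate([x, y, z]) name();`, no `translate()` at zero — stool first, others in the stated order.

stool();
translate([281, 0, 0]) bench();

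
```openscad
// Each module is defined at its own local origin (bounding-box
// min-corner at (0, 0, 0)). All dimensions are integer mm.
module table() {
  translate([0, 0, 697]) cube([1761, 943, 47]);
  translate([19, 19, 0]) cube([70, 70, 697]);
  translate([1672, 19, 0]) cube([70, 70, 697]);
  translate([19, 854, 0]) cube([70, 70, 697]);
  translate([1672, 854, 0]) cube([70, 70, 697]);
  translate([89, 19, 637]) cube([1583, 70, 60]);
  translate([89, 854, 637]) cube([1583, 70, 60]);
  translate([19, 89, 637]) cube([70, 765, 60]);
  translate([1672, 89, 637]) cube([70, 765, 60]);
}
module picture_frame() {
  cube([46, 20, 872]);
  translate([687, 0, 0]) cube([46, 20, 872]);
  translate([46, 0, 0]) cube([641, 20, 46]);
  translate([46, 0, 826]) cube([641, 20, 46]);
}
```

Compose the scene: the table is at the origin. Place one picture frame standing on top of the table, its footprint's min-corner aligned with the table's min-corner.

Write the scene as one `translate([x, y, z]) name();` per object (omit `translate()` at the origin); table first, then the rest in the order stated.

table();
translate([0, 0, 744]) picture_frame();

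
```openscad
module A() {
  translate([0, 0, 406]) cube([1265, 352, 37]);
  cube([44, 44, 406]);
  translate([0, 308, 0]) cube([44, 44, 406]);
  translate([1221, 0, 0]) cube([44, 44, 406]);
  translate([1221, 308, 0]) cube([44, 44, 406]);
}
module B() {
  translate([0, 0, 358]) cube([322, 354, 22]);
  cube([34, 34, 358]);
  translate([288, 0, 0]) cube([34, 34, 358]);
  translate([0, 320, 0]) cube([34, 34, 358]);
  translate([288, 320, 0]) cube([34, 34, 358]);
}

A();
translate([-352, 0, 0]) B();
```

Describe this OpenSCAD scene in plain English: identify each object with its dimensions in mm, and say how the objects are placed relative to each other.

A is a long wooden bench with a 1265 mm (x) × 352 mm (y) seat, 37 mm thick, its top surface 443 mm above the floor. Four 44 mm square legs at the seat corners, flush with the edges, run from z = 0 to the seat underside.

B is a four-legged stool. The seat is a 322×354×22 mm slab whose top surface is at z = 380 mm; four square legs, each 34×34 mm in cross-section, run from the floor (z = 0) to the underside of the seat, each flush with a corner of the seat.

The stool is on the floor beside the bench on its −x side.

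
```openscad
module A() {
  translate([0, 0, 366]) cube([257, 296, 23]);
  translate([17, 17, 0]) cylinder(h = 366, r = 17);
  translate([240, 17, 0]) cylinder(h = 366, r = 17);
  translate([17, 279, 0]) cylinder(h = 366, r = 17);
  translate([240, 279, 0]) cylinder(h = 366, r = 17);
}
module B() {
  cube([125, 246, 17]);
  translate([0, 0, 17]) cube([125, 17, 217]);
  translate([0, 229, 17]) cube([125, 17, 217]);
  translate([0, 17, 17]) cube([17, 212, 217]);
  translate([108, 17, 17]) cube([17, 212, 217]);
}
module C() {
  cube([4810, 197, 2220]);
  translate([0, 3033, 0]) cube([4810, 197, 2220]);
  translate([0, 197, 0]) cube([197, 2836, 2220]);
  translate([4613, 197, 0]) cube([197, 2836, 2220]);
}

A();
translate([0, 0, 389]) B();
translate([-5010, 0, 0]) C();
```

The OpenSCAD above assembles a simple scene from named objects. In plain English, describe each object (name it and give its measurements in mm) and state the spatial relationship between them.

A is a four-legged stool. The seat is 257×296 mm, 23 mm thick, top at z = 389 mm. It stands on four round legs, each 34 mm in diameter, from z = 0 to the seat underside, each leg's axis is inset half a diameter from the nearest pair of seat edges (so the leg's bounding box is flush with the corner).

B is an open storage box with external size 125×246×234 mm and wall thickness 17 mm (the base is also 17 mm thick). The base covers the whole footprint; the four walls stand on the base, with the y-facing walls full-width and the x-facing walls fitting between their inner faces.

C is the wall frame of a small rectangular building: four walls, each 2220 mm tall and 197 mm thick, enclosing a footprint 4810 mm (x) by 3230 mm (y) outside-to-outside, with no floor or roof. The front and back walls (the −y and +y sides) span the full width; the two side walls fit between them.

The open box is on top of the stool. The house frame is on the floor beside the stool on its −x side.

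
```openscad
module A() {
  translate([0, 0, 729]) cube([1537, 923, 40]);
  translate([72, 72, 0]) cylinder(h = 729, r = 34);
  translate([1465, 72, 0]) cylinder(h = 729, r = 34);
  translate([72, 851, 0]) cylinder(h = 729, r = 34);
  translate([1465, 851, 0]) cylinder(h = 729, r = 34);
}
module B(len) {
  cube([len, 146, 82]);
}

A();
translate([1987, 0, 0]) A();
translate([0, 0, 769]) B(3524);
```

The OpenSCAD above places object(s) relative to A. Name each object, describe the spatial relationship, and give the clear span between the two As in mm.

A is a table. B is a beam. A beam spans the tops of two tables. The clear span between the two tables is 450 mm.

Second table starts at x = 1987; first ends at x = 1537; clear span = 1987 − 1537 = 450 mm.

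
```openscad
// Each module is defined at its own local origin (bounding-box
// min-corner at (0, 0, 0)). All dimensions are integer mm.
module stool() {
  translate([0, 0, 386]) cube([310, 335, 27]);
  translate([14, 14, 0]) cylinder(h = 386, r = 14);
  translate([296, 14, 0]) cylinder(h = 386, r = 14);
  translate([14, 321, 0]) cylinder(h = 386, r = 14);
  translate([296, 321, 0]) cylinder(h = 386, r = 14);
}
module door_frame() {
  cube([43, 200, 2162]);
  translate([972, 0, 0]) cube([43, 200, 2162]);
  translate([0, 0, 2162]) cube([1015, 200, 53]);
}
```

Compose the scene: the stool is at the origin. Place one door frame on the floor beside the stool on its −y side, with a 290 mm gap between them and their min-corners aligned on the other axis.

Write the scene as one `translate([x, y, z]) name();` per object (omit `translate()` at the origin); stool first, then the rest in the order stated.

stool();
translate([0, -490, 0]) door_frame();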